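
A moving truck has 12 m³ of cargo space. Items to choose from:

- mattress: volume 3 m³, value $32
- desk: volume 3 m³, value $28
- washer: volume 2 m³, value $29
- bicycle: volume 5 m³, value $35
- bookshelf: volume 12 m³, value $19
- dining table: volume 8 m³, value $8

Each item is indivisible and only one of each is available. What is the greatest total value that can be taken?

$96

This is a 0/1 knapsack; check combinations near the capacity.
- mattress+washer+bicycle: volume 3+2+5=10, value 32+29+35=96
- mattress+desk+bicycle: volume 3+3+5=11, value 32+28+35=95
- desk+washer+bicycle: volume 3+2+5=10, value 28+29+35=92
- mattress+desk+washer: volume 3+3+2=8, value 32+28+29=89
- mattress+bicycle: volume 3+5=8, value 32+35=67
Best: $96.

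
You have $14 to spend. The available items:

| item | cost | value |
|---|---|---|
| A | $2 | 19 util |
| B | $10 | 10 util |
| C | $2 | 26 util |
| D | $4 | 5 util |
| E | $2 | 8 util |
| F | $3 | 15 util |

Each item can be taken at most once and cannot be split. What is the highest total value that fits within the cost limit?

Check high-value combinations within $14:
- A+C+D+E+F: cost 2+2+4+2+3=13, value 19+26+5+8+15=73
- A+C+E+F: cost 2+2+2+3=9, value 19+26+8+15=68
- A+C+D+F: cost 2+2+4+3=11, value 19+26+5+15=65
Best: 73 util.

73 util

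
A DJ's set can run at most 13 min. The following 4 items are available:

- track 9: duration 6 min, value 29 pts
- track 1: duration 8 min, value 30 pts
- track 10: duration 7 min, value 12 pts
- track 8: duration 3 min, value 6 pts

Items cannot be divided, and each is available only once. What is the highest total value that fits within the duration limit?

41 pts

This is a 0/1 knapsack; check combinations near the capacity.
- track 9+track 10: duration 6+7=13, value 29+12=41
- track 1+track 8: duration 8+3=11, value 30+6=36
- track 9+track 8: duration 6+3=9, value 29+6=35
Best: 41 pts.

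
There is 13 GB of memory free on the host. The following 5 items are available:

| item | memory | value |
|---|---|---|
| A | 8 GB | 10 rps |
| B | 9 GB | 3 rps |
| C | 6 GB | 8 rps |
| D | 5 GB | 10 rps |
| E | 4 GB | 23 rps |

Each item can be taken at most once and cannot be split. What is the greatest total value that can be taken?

33 rps

This is a 0/1 knapsack; check combinations near the capacity.
- D+E: memory 5+4=9, value 10+23=33
- A+E: memory 8+4=12, value 10+23=33
- C+E: memory 6+4=10, value 8+23=31
Best: 33 rps.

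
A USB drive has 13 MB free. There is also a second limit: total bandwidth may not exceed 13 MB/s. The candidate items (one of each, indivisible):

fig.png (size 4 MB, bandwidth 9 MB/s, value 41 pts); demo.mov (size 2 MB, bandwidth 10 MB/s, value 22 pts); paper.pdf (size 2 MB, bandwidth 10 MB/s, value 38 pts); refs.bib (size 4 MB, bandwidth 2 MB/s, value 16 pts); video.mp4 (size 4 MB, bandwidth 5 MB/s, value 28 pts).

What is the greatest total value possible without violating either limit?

57 pts

Feasible sets respecting both limits:
- fig.png+refs.bib: size 8, bandwidth 11, value 57
- paper.pdf+refs.bib: size 6, bandwidth 12, value 54
- refs.bib+video.mp4: size 8, bandwidth 7, value 44
- fig.png: size 4, bandwidth 9, value 41
Best: 57 pts.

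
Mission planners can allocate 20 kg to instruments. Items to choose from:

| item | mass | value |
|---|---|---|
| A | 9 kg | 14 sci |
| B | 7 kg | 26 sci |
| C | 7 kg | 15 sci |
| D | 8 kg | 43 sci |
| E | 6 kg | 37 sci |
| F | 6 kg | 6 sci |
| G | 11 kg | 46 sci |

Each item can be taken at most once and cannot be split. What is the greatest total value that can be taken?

Check high-value combinations within 20 kg:
- D+G: mass 8+11=19, value 43+46=89
- D+E+F: mass 8+6+6=20, value 43+37+6=86
- E+G: mass 6+11=17, value 37+46=83
- D+E: mass 8+6=14, value 43+37=80
- B+C+E: mass 7+7+6=20, value 26+15+37=78
Best: 89 sci.

89 sci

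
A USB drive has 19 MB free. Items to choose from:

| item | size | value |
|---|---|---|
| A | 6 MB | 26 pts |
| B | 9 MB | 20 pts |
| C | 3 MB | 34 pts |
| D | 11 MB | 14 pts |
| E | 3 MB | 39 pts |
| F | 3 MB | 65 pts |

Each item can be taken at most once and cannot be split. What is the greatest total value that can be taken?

164 pts

This is a 0/1 knapsack; check combinations near the capacity.
- A+C+E+F: size 6+3+3+3=15, value 26+34+39+65=164
- B+C+E+F: size 9+3+3+3=18, value 20+34+39+65=158
- C+E+F: size 3+3+3=9, value 34+39+65=138
Best: 164 pts.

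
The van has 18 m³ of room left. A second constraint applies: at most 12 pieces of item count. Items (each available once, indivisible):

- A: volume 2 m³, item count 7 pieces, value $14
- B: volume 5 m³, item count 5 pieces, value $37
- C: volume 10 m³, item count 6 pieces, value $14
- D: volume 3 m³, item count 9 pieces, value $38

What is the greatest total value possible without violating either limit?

$51

Feasible sets respecting both limits:
- A+B: volume 7, item count 12, value 51
- B+C: volume 15, item count 11, value 51
- D: volume 3, item count 9, value 38
Best: $51.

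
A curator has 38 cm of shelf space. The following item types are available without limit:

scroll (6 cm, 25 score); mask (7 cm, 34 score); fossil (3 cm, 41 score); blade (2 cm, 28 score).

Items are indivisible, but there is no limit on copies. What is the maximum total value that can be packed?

532 score

Best value-per-unit is blade at 28/2, and filling with it alone uses length 19×2=38. No mix of the others beats 19×28 = 532.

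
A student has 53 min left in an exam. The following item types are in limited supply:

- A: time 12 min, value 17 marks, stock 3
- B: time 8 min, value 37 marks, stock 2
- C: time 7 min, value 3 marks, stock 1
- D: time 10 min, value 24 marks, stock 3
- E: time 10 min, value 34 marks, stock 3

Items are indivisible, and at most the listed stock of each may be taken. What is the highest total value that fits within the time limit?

Top feasible selections:
- 2×B + 1×C + 3×E: time 53, value 179
- 2×B + 3×E: time 46, value 176
- 2×B + 1×C + 1×D + 2×E: time 53, value 169
- 2×B + 1×D + 2×E: time 46, value 166
Best: 179 marks.

179 marks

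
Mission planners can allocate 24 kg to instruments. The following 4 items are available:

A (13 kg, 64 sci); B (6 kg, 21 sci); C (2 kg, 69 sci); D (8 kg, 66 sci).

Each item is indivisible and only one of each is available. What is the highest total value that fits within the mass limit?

Check high-value combinations within 24 kg:
- A+C+D: mass 13+2+8=23, value 64+69+66=199
- B+C+D: mass 6+2+8=16, value 21+69+66=156
- A+B+C: mass 13+6+2=21, value 64+21+69=154
Best: 199 sci.

199 sci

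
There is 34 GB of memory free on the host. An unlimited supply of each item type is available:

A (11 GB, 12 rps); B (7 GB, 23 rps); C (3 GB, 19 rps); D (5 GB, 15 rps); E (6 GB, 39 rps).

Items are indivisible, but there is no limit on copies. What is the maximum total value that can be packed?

214 rps

Best value-per-unit is E at 39/6; filling with it alone gives 5×39 = 195.
Optimal mix: 1×C + 5×E → memory 33, value 214.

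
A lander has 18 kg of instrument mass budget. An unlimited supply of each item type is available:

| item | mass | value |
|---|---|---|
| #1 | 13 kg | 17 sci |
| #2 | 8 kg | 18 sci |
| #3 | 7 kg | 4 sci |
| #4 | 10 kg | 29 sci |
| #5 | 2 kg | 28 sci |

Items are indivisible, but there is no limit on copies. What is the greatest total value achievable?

Best value-per-unit is #5 at 28/2, and filling with it alone uses mass 9×2=18. No mix of the others beats 9×28 = 252.

252 sci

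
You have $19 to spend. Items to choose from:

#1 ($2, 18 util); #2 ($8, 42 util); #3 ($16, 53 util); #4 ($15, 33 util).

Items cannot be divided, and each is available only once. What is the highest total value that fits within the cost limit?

71 util

Check high-value combinations within $19:
- #1+#3: cost 2+16=18, value 18+53=71
- #1+#2: cost 2+8=10, value 18+42=60
- #3: cost 16, value 53
- #1+#4: cost 2+15=17, value 18+33=51
- #2: cost 8, value 42
Best: 71 util.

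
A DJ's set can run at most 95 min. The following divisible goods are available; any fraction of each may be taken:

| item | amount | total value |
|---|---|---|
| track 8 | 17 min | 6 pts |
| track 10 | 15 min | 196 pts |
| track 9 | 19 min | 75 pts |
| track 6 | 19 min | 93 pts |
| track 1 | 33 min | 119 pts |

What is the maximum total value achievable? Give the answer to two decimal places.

486.18

Take in order of value per unit:
- track 10 (196/15 per unit): all 15 → value 196, running total 196.00
- track 6 (93/19 per unit): all 19 → value 93, running total 289.00
- track 9 (75/19 per unit): all 19 → value 75, running total 364.00
- track 1 (119/33 per unit): all 33 → value 119, running total 483.00
- track 8 (6/17 per unit): 9 of 17 → value 9×6/17 = 3.1765, running total 486.18
Total 486.18.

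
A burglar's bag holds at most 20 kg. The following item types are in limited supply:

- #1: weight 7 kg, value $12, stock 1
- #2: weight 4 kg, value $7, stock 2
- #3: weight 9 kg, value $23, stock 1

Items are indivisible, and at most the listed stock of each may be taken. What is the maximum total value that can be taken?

$42

Best selections within weight 20 and stock limits:
- 1×#1 + 1×#2 + 1×#3: weight 20, value 42
- 2×#2 + 1×#3: weight 17, value 37
- 1×#1 + 1×#3: weight 16, value 35
- 1×#2 + 1×#3: weight 13, value 30
Best: $42.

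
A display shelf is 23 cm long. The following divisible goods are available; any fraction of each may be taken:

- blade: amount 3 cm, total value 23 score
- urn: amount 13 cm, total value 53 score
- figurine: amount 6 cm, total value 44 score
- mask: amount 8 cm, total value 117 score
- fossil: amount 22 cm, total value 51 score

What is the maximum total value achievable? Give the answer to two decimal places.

208.46

Take in order of value per unit:
- mask (117/8 per unit): all 8 → value 117, running total 117.00
- blade (23/3 per unit): all 3 → value 23, running total 140.00
- figurine (44/6 per unit): all 6 → value 44, running total 184.00
- urn (53/13 per unit): 6 of 13 → value 6×53/13 = 24.4615, running total 208.46
Total 208.46.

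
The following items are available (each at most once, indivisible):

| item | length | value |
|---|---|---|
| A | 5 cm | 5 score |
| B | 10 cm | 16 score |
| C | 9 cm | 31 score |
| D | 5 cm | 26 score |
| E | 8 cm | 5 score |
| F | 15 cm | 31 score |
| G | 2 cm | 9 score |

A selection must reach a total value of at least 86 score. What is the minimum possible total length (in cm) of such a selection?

Subsets with value ≥ 86, sorted by total length:
- C+D+F: length 29, value 88
- C+D+F+G: length 31, value 97
Minimum length: 29 cm.

29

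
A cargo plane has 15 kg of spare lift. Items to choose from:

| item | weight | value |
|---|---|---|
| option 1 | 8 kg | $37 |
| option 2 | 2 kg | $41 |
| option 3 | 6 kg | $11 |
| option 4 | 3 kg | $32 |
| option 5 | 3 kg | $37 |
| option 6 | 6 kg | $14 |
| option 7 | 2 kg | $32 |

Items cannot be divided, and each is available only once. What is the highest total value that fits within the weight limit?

This is a 0/1 knapsack; check combinations near the capacity.
- option 1+option 2+option 5+option 7: weight 8+2+3+2=15, value 37+41+37+32=147
- option 2+option 4+option 5+option 7: weight 2+3+3+2=10, value 41+32+37+32=142
- option 1+option 2+option 4+option 7: weight 8+2+3+2=15, value 37+41+32+32=142
- option 2+option 5+option 6+option 7: weight 2+3+6+2=13, value 41+37+14+32=124
Best: $147.

$147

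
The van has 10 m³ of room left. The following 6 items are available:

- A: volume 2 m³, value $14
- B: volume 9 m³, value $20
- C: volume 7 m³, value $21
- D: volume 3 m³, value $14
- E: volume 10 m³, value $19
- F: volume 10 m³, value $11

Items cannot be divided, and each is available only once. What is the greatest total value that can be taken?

This is a 0/1 knapsack; check combinations near the capacity.
- A+C: volume 2+7=9, value 14+21=35
- C+D: volume 7+3=10, value 21+14=35
- A+D: volume 2+3=5, value 14+14=28
- C: volume 7, value 21
- B: volume 9, value 20
Best: $35.

$35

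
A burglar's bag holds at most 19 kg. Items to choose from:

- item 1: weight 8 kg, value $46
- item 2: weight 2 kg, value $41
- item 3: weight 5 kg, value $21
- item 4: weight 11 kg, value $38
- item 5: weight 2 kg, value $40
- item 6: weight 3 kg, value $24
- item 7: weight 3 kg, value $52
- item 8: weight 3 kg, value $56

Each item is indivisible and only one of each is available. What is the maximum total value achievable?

$235

Check high-value combinations within 19 kg:
- item 1+item 2+item 5+item 7+item 8: weight 8+2+2+3+3=18, value 46+41+40+52+56=235
- item 2+item 3+item 5+item 6+item 7+item 8: weight 2+5+2+3+3+3=18, value 41+21+40+24+52+56=234
- item 1+item 2+item 6+item 7+item 8: weight 8+2+3+3+3=19, value 46+41+24+52+56=219
- item 1+item 5+item 6+item 7+item 8: weight 8+2+3+3+3=19, value 46+40+24+52+56=218
- item 2+item 5+item 6+item 7+item 8: weight 2+2+3+3+3=13, value 41+40+24+52+56=213
Best: $235.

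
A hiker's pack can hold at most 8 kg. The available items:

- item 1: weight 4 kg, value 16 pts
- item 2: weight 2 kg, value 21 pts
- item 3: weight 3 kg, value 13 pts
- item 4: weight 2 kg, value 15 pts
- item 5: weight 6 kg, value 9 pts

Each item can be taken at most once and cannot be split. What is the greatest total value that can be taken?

52 pts

Check high-value combinations within 8 kg:
- item 1+item 2+item 4: weight 4+2+2=8, value 16+21+15=52
- item 2+item 3+item 4: weight 2+3+2=7, value 21+13+15=49
- item 1+item 2: weight 4+2=6, value 16+21=37
Best: 52 pts.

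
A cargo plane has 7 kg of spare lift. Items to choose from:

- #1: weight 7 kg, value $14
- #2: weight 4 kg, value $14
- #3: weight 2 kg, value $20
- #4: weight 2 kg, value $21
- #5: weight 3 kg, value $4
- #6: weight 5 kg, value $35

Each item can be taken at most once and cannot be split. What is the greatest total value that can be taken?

Check high-value combinations within 7 kg:
- #4+#6: weight 2+5=7, value 21+35=56
- #3+#6: weight 2+5=7, value 20+35=55
- #3+#4+#5: weight 2+2+3=7, value 20+21+4=45
- #3+#4: weight 2+2=4, value 20+21=41
Best: $56.

$56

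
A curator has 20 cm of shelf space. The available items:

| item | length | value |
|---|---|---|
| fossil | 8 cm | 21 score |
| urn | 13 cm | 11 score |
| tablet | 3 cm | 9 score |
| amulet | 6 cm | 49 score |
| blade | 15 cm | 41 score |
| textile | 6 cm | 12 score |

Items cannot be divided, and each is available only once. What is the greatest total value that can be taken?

82 score

Check high-value combinations within 20 cm:
- fossil+amulet+textile: length 8+6+6=20, value 21+49+12=82
- fossil+tablet+amulet: length 8+3+6=17, value 21+9+49=79
- fossil+amulet: length 8+6=14, value 21+49=70
- tablet+amulet+textile: length 3+6+6=15, value 9+49+12=70
Best: 82 score.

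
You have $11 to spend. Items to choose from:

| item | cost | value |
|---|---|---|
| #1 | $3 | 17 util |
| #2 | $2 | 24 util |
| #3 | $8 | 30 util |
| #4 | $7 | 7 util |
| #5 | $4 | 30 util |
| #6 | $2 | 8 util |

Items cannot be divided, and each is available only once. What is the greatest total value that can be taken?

79 util

This is a 0/1 knapsack; check combinations near the capacity.
- #1+#2+#5+#6: cost 3+2+4+2=11, value 17+24+30+8=79
- #1+#2+#5: cost 3+2+4=9, value 17+24+30=71
- #2+#5+#6: cost 2+4+2=8, value 24+30+8=62
Best: 79 util.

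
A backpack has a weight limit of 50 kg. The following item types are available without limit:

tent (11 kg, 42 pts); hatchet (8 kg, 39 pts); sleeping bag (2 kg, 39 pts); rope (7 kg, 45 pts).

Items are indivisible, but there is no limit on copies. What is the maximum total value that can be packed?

Best value-per-unit is sleeping bag at 39/2, and filling with it alone uses weight 25×2=50. No mix of the others beats 25×39 = 975.

975 pts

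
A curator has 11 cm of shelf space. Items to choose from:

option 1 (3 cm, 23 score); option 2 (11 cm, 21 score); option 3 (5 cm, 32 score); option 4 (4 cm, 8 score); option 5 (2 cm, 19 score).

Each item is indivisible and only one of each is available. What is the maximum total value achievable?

74 score

This is a 0/1 knapsack; check combinations near the capacity.
- option 1+option 3+option 5: length 3+5+2=10, value 23+32+19=74
- option 3+option 4+option 5: length 5+4+2=11, value 32+8+19=59
- option 1+option 3: length 3+5=8, value 23+32=55
- option 3+option 5: length 5+2=7, value 32+19=51
Best: 74 score.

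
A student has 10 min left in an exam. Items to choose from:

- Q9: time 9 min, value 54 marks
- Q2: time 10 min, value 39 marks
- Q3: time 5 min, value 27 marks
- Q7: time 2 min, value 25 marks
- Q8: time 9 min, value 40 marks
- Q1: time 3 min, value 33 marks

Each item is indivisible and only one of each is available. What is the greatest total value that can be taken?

Check high-value combinations within 10 min:
- Q3+Q7+Q1: time 5+2+3=10, value 27+25+33=85
- Q3+Q1: time 5+3=8, value 27+33=60
- Q7+Q1: time 2+3=5, value 25+33=58
Best: 85 marks.

85 marks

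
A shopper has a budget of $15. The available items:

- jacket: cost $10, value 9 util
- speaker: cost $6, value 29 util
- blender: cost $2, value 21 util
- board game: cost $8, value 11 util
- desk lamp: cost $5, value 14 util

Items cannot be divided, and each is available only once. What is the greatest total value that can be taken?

Check high-value combinations within $15:
- speaker+blender+desk lamp: cost 6+2+5=13, value 29+21+14=64
- speaker+blender: cost 6+2=8, value 29+21=50
- blender+board game+desk lamp: cost 2+8+5=15, value 21+11+14=46
- speaker+desk lamp: cost 6+5=11, value 29+14=43
Best: 64 util.

64 util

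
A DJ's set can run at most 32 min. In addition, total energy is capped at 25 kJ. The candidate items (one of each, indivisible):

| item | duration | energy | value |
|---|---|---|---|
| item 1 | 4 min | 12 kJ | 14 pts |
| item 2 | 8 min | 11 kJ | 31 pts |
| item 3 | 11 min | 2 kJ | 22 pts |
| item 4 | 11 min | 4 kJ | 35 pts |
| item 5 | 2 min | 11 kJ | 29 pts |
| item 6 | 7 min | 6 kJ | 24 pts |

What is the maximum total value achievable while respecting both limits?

Feasible sets respecting both limits:
- item 3+item 4+item 5+item 6: duration 31, energy 23, value 110
- item 2+item 4+item 6: duration 26, energy 21, value 90
- item 2+item 3+item 4: duration 30, energy 17, value 88
Best: 110 pts.

110 pts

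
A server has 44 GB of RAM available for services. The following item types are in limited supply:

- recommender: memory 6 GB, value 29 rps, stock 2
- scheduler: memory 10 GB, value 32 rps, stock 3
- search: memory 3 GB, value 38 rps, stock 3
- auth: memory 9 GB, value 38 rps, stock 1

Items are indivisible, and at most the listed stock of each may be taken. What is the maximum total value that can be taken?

Top feasible selections:
- 1×recommender + 2×scheduler + 3×search + 1×auth: memory 44, value 245
- 2×recommender + 1×scheduler + 3×search + 1×auth: memory 40, value 242
- 2×recommender + 2×scheduler + 3×search: memory 41, value 236
Best: 245 rps.

245 rps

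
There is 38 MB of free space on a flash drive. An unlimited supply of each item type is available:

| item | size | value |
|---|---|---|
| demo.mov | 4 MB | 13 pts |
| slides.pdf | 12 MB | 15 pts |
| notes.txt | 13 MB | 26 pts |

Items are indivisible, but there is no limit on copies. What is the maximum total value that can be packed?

Best value-per-unit is demo.mov at 13/4, and filling with it alone uses size 9×4=36. No mix of the others beats 9×13 = 117.

117 pts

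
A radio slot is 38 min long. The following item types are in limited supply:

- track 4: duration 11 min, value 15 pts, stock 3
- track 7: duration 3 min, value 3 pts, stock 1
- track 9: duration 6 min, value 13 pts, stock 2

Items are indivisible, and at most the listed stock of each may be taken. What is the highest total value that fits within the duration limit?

Best selections within duration 38 and stock limits:
- 2×track 4 + 1×track 7 + 2×track 9: duration 37, value 59
- 2×track 4 + 2×track 9: duration 34, value 56
- 3×track 4 + 1×track 7: duration 36, value 48
Best: 59 pts.

59 pts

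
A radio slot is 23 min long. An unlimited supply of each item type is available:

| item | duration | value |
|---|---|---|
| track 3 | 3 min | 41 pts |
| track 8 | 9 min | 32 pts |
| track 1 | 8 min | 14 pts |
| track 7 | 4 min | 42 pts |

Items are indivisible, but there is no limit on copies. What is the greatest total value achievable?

289 pts

Best value-per-unit is track 3 at 41/3; filling with it alone gives 7×41 = 287.
Optimal mix: 5×track 3 + 2×track 7 → duration 23, value 289.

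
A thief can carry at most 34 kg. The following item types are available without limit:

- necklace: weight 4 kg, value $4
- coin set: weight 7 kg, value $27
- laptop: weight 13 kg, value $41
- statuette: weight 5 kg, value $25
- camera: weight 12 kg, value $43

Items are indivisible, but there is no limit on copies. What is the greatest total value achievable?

$154

Best value-per-unit is statuette at 25/5; filling with it alone gives 6×25 = 150.
Optimal mix: 1×necklace + 6×statuette → weight 34, value 154.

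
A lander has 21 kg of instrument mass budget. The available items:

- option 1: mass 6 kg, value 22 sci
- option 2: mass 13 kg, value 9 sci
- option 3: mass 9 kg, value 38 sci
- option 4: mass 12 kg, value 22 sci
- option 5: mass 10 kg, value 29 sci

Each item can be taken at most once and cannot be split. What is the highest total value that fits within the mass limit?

This is a 0/1 knapsack; check combinations near the capacity.
- option 3+option 5: mass 9+10=19, value 38+29=67
- option 1+option 3: mass 6+9=15, value 22+38=60
- option 3+option 4: mass 9+12=21, value 38+22=60
- option 1+option 5: mass 6+10=16, value 22+29=51
- option 1+option 4: mass 6+12=18, value 22+22=44
Best: 67 sci.

67 sci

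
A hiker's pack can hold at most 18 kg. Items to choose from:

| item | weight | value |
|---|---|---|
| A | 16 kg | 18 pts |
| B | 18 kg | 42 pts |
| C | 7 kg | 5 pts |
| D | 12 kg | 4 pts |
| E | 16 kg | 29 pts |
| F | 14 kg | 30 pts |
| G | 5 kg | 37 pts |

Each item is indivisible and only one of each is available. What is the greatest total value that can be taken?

42 pts

Check high-value combinations within 18 kg:
- C+G: weight 7+5=12, value 5+37=42
- B: weight 18, value 42
- D+G: weight 12+5=17, value 4+37=41
- G: weight 5, value 37
- F: weight 14, value 30
Best: 42 pts.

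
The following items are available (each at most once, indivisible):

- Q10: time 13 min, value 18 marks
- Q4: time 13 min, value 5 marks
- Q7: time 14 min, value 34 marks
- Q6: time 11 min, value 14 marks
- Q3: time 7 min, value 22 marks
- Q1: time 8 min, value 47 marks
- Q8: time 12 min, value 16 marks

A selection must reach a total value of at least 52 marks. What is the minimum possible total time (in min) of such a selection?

15

Subsets with value ≥ 52, sorted by total time:
- Q3+Q1: time 15, value 69
- Q6+Q1: time 19, value 61
Minimum time: 15 min.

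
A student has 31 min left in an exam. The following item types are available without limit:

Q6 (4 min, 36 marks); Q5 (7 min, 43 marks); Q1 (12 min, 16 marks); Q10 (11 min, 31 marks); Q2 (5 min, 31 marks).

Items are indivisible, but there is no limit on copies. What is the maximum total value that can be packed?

259 marks

Best value-per-unit is Q6 at 36/4; filling with it alone gives 7×36 = 252.
Optimal mix: 6×Q6 + 1×Q5 → time 31, value 259.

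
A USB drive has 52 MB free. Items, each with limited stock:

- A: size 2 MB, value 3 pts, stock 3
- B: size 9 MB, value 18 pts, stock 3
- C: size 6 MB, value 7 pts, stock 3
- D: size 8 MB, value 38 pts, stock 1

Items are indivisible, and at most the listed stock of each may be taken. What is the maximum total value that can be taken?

Top feasible selections:
- 2×A + 3×B + 2×C + 1×D: size 51, value 112
- 1×A + 3×B + 2×C + 1×D: size 49, value 109
- 3×A + 3×B + 1×C + 1×D: size 47, value 108
- 3×B + 2×C + 1×D: size 47, value 106
Best: 112 pts.

112 pts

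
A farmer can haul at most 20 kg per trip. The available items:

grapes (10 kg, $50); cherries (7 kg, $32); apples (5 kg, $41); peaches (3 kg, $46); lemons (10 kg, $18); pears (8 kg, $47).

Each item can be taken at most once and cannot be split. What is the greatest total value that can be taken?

Check high-value combinations within 20 kg:
- grapes+apples+peaches: weight 10+5+3=18, value 50+41+46=137
- apples+peaches+pears: weight 5+3+8=16, value 41+46+47=134
- grapes+cherries+peaches: weight 10+7+3=20, value 50+32+46=128
Best: $137.

$137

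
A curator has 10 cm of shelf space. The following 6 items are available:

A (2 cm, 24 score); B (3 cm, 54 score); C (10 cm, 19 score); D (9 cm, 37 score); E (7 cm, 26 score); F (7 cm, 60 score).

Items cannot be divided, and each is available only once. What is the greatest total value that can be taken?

114 score

This is a 0/1 knapsack; check combinations near the capacity.
- B+F: length 3+7=10, value 54+60=114
- A+F: length 2+7=9, value 24+60=84
- B+E: length 3+7=10, value 54+26=80
- A+B: length 2+3=5, value 24+54=78
Best: 114 score.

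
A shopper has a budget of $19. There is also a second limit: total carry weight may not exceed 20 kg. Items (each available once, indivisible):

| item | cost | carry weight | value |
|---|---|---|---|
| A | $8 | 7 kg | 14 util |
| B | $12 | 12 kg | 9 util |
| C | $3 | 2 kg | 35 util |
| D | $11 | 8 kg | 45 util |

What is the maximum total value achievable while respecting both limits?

80 util

Feasible sets respecting both limits:
- C+D: cost 14, carry weight 10, value 80
- A+D: cost 19, carry weight 15, value 59
- A+C: cost 11, carry weight 9, value 49
- D: cost 11, carry weight 8, value 45
Best: 80 util.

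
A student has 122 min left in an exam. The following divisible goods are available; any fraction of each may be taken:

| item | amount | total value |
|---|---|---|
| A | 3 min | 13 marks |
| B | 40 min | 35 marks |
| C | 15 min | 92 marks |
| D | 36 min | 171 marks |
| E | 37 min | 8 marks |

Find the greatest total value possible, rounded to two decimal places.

Take in order of value per unit:
- C (92/15 per unit): all 15 → value 92, running total 92.00
- D (171/36 per unit): all 36 → value 171, running total 263.00
- A (13/3 per unit): all 3 → value 13, running total 276.00
- B (35/40 per unit): all 40 → value 35, running total 311.00
- E (8/37 per unit): 28 of 37 → value 28×8/37 = 6.0541, running total 317.05
Total 317.05.

317.05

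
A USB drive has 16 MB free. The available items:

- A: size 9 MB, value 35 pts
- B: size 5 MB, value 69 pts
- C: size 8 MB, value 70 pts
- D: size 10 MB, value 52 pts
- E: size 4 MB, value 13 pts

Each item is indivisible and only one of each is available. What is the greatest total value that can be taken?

Check high-value combinations within 16 MB:
- B+C: size 5+8=13, value 69+70=139
- B+D: size 5+10=15, value 69+52=121
- A+B: size 9+5=14, value 35+69=104
Best: 139 pts.

139 pts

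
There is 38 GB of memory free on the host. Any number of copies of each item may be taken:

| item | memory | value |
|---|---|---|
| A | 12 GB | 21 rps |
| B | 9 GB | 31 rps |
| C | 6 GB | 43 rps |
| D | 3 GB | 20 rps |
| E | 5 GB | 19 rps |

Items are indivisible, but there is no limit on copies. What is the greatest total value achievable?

258 rps

Best value-per-unit is C at 43/6, and filling with it alone uses memory 6×6=36. No mix of the others beats 6×43 = 258.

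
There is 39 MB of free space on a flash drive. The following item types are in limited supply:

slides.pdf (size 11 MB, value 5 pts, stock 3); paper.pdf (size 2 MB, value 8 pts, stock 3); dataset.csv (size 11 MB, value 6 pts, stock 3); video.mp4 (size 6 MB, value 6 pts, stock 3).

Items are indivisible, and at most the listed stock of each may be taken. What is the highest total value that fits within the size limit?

48 pts

Best selections within size 39 and stock limits:
- 3×paper.pdf + 1×dataset.csv + 3×video.mp4: size 35, value 48
- 1×slides.pdf + 3×paper.pdf + 3×video.mp4: size 35, value 47
- 3×paper.pdf + 3×video.mp4: size 24, value 42
Best: 48 pts.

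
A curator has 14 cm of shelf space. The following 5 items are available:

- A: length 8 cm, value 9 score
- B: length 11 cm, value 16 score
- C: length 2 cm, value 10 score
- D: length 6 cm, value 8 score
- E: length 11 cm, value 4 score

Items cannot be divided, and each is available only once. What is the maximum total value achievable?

Check high-value combinations within 14 cm:
- B+C: length 11+2=13, value 16+10=26
- A+C: length 8+2=10, value 9+10=19
- C+D: length 2+6=8, value 10+8=18
- A+D: length 8+6=14, value 9+8=17
- B: length 11, value 16
Best: 26 score.

26 score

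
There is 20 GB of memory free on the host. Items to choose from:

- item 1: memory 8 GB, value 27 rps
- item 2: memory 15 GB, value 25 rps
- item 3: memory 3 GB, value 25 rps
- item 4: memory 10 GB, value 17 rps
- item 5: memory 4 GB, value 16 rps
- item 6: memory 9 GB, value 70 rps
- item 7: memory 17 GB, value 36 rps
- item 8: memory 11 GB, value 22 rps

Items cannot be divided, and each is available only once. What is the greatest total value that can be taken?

Check high-value combinations within 20 GB:
- item 1+item 3+item 6: memory 8+3+9=20, value 27+25+70=122
- item 3+item 5+item 6: memory 3+4+9=16, value 25+16+70=111
- item 1+item 6: memory 8+9=17, value 27+70=97
Best: 122 rps.

122 rps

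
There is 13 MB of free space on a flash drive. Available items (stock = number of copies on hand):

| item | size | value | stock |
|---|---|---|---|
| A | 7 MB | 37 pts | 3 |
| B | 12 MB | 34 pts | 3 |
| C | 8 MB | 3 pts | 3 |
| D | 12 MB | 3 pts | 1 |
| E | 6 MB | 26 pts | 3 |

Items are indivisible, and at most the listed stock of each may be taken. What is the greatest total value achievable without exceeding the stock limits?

63 pts

Best selections within size 13 and stock limits:
- 1×A + 1×E: size 13, value 63
- 2×E: size 12, value 52
- 1×A: size 7, value 37
Best: 63 pts.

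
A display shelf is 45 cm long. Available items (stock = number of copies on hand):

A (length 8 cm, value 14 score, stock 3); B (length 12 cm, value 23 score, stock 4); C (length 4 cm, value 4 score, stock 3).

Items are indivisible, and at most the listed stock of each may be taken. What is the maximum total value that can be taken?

Best selections within length 45 and stock limits:
- 1×A + 3×B: length 44, value 83
- 2×A + 2×B + 1×C: length 44, value 78
- 3×B + 2×C: length 44, value 77
Best: 83 score.

83 score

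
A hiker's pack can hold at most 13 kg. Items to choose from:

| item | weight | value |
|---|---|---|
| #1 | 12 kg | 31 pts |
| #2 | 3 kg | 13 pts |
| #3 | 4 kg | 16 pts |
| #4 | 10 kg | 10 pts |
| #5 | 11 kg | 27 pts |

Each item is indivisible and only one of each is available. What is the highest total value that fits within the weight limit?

31 pts

Check high-value combinations within 13 kg:
- #1: weight 12, value 31
- #2+#3: weight 3+4=7, value 13+16=29
- #5: weight 11, value 27
Best: 31 pts.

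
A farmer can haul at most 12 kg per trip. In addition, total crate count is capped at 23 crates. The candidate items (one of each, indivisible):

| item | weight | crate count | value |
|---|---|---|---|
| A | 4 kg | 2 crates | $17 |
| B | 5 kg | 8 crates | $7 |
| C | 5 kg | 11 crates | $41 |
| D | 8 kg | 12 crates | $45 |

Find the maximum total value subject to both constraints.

Feasible sets respecting both limits:
- A+D: weight 12, crate count 14, value 62
- A+C: weight 9, crate count 13, value 58
- B+C: weight 10, crate count 19, value 48
- D: weight 8, crate count 12, value 45
Best: $62.

$62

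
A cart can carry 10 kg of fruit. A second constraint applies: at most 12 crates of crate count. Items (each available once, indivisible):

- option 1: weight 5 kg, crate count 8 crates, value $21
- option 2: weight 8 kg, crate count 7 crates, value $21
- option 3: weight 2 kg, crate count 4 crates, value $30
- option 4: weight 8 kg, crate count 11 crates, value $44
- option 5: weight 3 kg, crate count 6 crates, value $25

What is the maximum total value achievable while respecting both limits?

Feasible sets respecting both limits:
- option 3+option 5: weight 5, crate count 10, value 55
- option 1+option 3: weight 7, crate count 12, value 51
- option 2+option 3: weight 10, crate count 11, value 51
Best: $55.

$55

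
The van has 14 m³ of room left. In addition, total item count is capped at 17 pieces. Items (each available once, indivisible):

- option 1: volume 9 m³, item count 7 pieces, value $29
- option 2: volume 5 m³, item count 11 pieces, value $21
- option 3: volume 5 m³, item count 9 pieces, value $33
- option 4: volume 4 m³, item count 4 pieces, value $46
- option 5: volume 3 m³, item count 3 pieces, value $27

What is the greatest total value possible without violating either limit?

Feasible sets respecting both limits:
- option 3+option 4+option 5: volume 12, item count 16, value 106
- option 3+option 4: volume 9, item count 13, value 79
- option 1+option 4: volume 13, item count 11, value 75
- option 4+option 5: volume 7, item count 7, value 73
Best: $106.

$106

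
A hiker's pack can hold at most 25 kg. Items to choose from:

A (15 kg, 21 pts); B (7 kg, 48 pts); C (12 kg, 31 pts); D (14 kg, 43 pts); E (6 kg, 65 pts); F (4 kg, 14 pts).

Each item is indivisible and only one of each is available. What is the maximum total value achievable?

This is a 0/1 knapsack; check combinations near the capacity.
- B+C+E: weight 7+12+6=25, value 48+31+65=144
- B+E+F: weight 7+6+4=17, value 48+65+14=127
- D+E+F: weight 14+6+4=24, value 43+65+14=122
Best: 144 pts.

144 pts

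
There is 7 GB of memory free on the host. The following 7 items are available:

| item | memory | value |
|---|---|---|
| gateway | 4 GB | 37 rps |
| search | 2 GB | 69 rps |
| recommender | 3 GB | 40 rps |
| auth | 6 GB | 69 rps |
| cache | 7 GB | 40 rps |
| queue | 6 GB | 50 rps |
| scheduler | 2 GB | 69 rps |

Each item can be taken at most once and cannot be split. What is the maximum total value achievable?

178 rps

Check high-value combinations within 7 GB:
- search+recommender+scheduler: memory 2+3+2=7, value 69+40+69=178
- search+scheduler: memory 2+2=4, value 69+69=138
- search+recommender: memory 2+3=5, value 69+40=109
Best: 178 rps.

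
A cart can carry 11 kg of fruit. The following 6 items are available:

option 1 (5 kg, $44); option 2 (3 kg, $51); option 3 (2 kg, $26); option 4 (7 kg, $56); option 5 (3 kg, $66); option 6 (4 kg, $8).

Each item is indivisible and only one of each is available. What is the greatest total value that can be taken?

Check high-value combinations within 11 kg:
- option 1+option 2+option 5: weight 5+3+3=11, value 44+51+66=161
- option 2+option 3+option 5: weight 3+2+3=8, value 51+26+66=143
- option 1+option 3+option 5: weight 5+2+3=10, value 44+26+66=136
- option 2+option 5+option 6: weight 3+3+4=10, value 51+66+8=125
- option 4+option 5: weight 7+3=10, value 56+66=122
Best: $161.

$161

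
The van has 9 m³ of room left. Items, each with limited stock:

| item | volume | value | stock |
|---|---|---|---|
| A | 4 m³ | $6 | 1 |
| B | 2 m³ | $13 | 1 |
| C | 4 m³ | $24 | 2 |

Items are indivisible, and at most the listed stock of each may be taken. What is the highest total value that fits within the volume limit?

Best selections within volume 9 and stock limits:
- 2×C: volume 8, value 48
- 1×B + 1×C: volume 6, value 37
- 1×A + 1×C: volume 8, value 30
- 1×C: volume 4, value 24
Best: $48.

$48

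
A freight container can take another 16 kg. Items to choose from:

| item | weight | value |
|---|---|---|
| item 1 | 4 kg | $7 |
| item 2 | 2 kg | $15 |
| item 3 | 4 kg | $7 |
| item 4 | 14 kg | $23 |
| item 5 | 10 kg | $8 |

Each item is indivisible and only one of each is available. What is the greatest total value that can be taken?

Check high-value combinations within 16 kg:
- item 2+item 4: weight 2+14=16, value 15+23=38
- item 1+item 2+item 5: weight 4+2+10=16, value 7+15+8=30
- item 2+item 3+item 5: weight 2+4+10=16, value 15+7+8=30
- item 1+item 2+item 3: weight 4+2+4=10, value 7+15+7=29
- item 2+item 5: weight 2+10=12, value 15+8=23
Best: $38.

$38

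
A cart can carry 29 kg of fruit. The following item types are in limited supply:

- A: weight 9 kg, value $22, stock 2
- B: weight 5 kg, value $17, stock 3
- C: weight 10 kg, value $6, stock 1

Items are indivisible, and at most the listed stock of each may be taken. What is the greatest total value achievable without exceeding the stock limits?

Top feasible selections:
- 2×A + 2×B: weight 28, value 78
- 1×A + 3×B: weight 24, value 73
- 1×A + 2×B + 1×C: weight 29, value 62
Best: $78.

$78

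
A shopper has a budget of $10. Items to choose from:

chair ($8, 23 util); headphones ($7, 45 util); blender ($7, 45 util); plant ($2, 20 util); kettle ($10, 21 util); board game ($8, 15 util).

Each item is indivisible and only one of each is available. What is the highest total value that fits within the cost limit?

65 util

Check high-value combinations within $10:
- headphones+plant: cost 7+2=9, value 45+20=65
- blender+plant: cost 7+2=9, value 45+20=65
- headphones: cost 7, value 45
- blender: cost 7, value 45
- chair+plant: cost 8+2=10, value 23+20=43
Best: 65 util.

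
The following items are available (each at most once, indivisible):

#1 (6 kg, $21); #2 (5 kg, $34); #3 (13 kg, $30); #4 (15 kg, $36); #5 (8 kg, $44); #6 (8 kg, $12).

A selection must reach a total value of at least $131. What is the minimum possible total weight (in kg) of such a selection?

Subsets with value ≥ 131, sorted by total weight:
- #1+#2+#4+#5: weight 34, value 135
- #1+#2+#3+#5+#6: weight 40, value 141
Minimum weight: 34 kg.

34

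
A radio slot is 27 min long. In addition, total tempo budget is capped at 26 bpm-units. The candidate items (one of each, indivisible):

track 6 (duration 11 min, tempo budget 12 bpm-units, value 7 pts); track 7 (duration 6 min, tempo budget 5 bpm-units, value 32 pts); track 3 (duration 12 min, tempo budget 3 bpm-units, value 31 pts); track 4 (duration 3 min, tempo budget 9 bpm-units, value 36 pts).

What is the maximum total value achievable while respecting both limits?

Feasible sets respecting both limits:
- track 7+track 3+track 4: duration 21, tempo budget 17, value 99
- track 6+track 7+track 4: duration 20, tempo budget 26, value 75
- track 6+track 3+track 4: duration 26, tempo budget 24, value 74
- track 7+track 4: duration 9, tempo budget 14, value 68
Best: 99 pts.

99 pts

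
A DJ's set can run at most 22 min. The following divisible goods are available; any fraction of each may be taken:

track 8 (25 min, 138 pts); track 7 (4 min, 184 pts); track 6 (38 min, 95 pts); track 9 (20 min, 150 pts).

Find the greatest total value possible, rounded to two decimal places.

319.00

Take in order of value per unit:
- track 7 (184/4 per unit): all 4 → value 184, running total 184.00
- track 9 (150/20 per unit): 18 of 20 → value 18×150/20 = 135.0000, running total 319.00
Total 319.00.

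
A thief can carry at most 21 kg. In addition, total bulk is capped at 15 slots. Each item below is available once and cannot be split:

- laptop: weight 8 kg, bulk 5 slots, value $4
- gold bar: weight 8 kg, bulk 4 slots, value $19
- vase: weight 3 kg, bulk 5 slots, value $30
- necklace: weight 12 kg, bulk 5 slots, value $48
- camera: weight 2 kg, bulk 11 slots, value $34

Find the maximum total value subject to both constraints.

$78

Feasible sets respecting both limits:
- vase+necklace: weight 15, bulk 10, value 78
- gold bar+necklace: weight 20, bulk 9, value 67
- laptop+gold bar+vase: weight 19, bulk 14, value 53
- gold bar+camera: weight 10, bulk 15, value 53
Best: $78.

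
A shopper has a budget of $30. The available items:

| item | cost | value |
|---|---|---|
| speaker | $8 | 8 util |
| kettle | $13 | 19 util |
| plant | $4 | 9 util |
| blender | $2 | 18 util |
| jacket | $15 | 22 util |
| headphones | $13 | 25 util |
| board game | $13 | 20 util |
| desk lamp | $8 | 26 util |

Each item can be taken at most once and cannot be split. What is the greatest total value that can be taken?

78 util

Check high-value combinations within $30:
- plant+blender+headphones+desk lamp: cost 4+2+13+8=27, value 9+18+25+26=78
- plant+blender+jacket+desk lamp: cost 4+2+15+8=29, value 9+18+22+26=75
- plant+blender+board game+desk lamp: cost 4+2+13+8=27, value 9+18+20+26=73
- kettle+plant+blender+desk lamp: cost 13+4+2+8=27, value 19+9+18+26=72
Best: 78 util.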